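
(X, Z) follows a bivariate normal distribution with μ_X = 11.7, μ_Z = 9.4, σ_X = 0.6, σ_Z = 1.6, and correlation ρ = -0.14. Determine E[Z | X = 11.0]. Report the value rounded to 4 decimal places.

9.6613

For a bivariate normal, E[Z | X=x] = μ_Z + ρ·(σ_Z/σ_X)·(x − μ_X).
E[Z | X=11.0] = 9.4 + (-0.14)·(1.6/0.6)·(11.0 − (11.7)) = 9.4 + (-0.37333)·(-0.7) = 9.6613.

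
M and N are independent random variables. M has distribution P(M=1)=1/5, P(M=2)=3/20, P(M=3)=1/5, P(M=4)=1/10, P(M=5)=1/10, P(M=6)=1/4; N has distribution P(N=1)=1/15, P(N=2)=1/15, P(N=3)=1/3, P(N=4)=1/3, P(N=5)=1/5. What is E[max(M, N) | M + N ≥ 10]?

135/23

P(M + N ≥ 10) = 23/150.
Summing max(M,N)·P(x,y) over outcomes with M + N ≥ 10 gives 9/10.
E[max(M, N) | M + N ≥ 10] = (9/10) / (23/150) = 135/23.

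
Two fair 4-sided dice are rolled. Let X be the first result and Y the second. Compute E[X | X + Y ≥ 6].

10/3

Outcomes with X + Y ≥ 6: (2,4), (3,3), (3,4), (4,2), (4,3), (4,4), each with probability 1/16.
E[X | X + Y ≥ 6] = (2 + 3 + 3 + 4 + 4 + 4) / 6 = 10/3.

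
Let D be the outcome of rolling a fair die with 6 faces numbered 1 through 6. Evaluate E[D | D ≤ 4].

5/2

Given D ≤ 4, D is equally likely to be any of {1, 2, 3, 4}.
E[D | D ≤ 4] = (1 + 2 + 3 + 4) / 4 = 5/2.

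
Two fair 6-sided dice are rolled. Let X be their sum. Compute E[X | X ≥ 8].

28/3

P(X ≥ 8) = 5/12.
Σ over the event: 8·5/36 + 9·1/9 + 10·1/12 + 11·1/18 + 12·1/36 = 35/9.
E[X | X ≥ 8] = (35/9) / (5/12) = 28/3.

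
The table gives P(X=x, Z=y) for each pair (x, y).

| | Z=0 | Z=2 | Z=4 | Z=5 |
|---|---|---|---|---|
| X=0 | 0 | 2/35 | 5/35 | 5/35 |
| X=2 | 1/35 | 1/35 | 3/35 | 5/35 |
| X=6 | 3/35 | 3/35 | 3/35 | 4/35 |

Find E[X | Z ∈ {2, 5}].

27/10

P(Z ∈ {2, 5}) = 4/7.
Σ X·P over the event = 0·(2/35) + 0·(5/35) + 2·(1/35) + 2·(5/35) + 6·(3/35) + 6·(4/35) = 54/35.
E[X | Z ∈ {2, 5}] = (54/35) / (4/7) = 27/10.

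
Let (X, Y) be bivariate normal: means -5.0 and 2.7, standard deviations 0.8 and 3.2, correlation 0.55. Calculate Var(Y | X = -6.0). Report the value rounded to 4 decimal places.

For a bivariate normal, Var(Y | X=x) = σ_Y²(1 − ρ²).
Var(Y | X=-6.0) = (3.2)²·(1 − (0.55)²) = 10.24·0.6975 = 7.1424.

7.1424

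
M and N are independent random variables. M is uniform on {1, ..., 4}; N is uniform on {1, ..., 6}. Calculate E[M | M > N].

10/3

Outcomes with M > N: (2,1), (3,1), (3,2), (4,1), (4,2), (4,3), each with probability 1/24.
E[M | M > N] = (2 + 3 + 3 + 4 + 4 + 4) / 6 = 10/3.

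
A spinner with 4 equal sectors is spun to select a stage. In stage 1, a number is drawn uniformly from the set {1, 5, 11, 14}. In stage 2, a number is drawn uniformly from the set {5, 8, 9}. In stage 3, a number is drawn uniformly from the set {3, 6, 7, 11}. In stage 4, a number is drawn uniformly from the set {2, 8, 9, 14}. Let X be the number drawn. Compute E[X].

361/48

E[X | stage 1] = (1+5+11+14)/4 = 31/4.
E[X | stage 2] = (5+8+9)/3 = 22/3.
E[X | stage 3] = (3+6+7+11)/4 = 27/4.
E[X | stage 4] = (2+8+9+14)/4 = 33/4.
By the law of total expectation,
E[X] = (1/4)·(31/4) + (1/4)·(22/3) + (1/4)·(27/4) + (1/4)·(33/4) = 361/48.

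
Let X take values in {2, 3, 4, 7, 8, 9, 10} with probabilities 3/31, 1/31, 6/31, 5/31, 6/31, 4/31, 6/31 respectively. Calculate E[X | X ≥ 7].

P(X ≥ 7) = 21/31.
Σ over the event: 7·5/31 + 8·6/31 + 9·4/31 + 10·6/31 = 179/31.
E[X | X ≥ 7] = (179/31) / (21/31) = 179/21.

179/21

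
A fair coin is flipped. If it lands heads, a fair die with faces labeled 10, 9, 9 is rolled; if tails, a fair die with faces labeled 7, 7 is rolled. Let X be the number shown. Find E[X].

E[X | heads] = (10+9+9)/3 = 28/3.
E[X | tails] = (7+7)/2 = 7.
By the law of total expectation,
E[X] = (1/2)·(28/3) + (1/2)·(7) = 49/6.

49/6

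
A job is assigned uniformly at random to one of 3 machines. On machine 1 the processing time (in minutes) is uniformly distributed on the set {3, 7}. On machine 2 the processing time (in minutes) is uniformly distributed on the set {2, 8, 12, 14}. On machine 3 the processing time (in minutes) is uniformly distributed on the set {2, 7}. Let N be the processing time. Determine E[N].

E[N | machine 1] = (3+7)/2 = 5.
E[N | machine 2] = (2+8+12+14)/4 = 9.
E[N | machine 3] = (2+7)/2 = 9/2.
By the law of total expectation,
E[N] = (1/3)·(5) + (1/3)·(9) + (1/3)·(9/2) = 37/6.

37/6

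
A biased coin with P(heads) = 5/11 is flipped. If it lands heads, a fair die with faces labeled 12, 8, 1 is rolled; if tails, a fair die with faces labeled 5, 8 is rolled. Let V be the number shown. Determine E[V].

E[V | heads] = (12+8+1)/3 = 7.
E[V | tails] = (5+8)/2 = 13/2.
By the law of total expectation,
E[V] = (5/11)·(7) + (6/11)·(13/2) = 74/11.

74/11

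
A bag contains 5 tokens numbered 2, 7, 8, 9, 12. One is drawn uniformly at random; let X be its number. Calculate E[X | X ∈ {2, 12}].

7

P(X ∈ {2, 12}) = 2/5.
Σ over the event: 2·1/5 + 12·1/5 = 14/5.
E[X | X ∈ {2, 12}] = (14/5) / (2/5) = 7.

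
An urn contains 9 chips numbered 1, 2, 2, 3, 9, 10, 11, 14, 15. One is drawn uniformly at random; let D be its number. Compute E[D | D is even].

P(D is even) = 4/9.
Σ over the event: 2·2/9 + 10·1/9 + 14·1/9 = 28/9.
E[D | D is even] = (28/9) / (4/9) = 7.

7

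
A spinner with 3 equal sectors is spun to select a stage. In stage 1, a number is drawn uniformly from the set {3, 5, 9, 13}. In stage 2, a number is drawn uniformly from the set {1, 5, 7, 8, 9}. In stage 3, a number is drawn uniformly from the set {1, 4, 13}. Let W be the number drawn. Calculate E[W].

E[W | stage 1] = (3+5+9+13)/4 = 15/2.
E[W | stage 2] = (1+5+7+8+9)/5 = 6.
E[W | stage 3] = (1+4+13)/3 = 6.
By the law of total expectation,
E[W] = (1/3)·(15/2) + (1/3)·(6) + (1/3)·(6) = 13/2.

13/2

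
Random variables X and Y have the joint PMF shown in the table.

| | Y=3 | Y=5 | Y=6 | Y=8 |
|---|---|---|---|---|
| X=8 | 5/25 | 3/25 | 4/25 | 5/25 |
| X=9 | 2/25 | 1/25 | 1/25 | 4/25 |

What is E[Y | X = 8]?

94/17

P(X = 8) = 17/25.
Σ Y·P over the event = 3·(5/25) + 5·(3/25) + 6·(4/25) + 8·(5/25) = 94/25.
E[Y | X = 8] = (94/25) / (17/25) = 94/17.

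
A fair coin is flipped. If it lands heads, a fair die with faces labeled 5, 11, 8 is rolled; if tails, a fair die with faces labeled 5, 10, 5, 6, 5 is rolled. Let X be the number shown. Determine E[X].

71/10

E[X | heads] = (5+11+8)/3 = 8.
E[X | tails] = (5+10+5+6+5)/5 = 31/5.
By the law of total expectation,
E[X] = (1/2)·(8) + (1/2)·(31/5) = 71/10.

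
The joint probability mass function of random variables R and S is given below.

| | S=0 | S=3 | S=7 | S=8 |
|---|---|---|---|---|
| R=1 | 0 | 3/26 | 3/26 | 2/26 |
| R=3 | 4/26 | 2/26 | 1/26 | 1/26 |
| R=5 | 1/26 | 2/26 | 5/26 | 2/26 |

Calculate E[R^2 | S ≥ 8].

P(S ≥ 8) = 5/26.
Σ R^2·P over the event = 1·(2/26) + 9·(1/26) + 25·(2/26) = 61/26.
E[R^2 | S ≥ 8] = (61/26) / (5/26) = 61/5.

61/5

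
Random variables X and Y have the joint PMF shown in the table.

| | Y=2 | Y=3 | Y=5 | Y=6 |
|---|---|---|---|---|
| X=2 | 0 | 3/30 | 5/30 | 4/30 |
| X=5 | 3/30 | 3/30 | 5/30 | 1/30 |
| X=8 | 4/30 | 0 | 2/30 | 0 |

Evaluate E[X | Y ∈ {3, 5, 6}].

P(Y ∈ {3, 5, 6}) = 23/30.
Σ X·P over the event = 2·(3/30) + 2·(5/30) + 2·(4/30) + 5·(3/30) + 5·(5/30) + 5·(1/30) + 8·(2/30) = 17/6.
E[X | Y ∈ {3, 5, 6}] = (17/6) / (23/30) = 85/23.

85/23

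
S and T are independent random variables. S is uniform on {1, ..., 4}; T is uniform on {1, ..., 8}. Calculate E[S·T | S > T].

35/6

P(S > T) = 3/16.
Summing ST·P(x,y) over outcomes with S > T gives 35/32.
E[S·T | S > T] = (35/32) / (3/16) = 35/6.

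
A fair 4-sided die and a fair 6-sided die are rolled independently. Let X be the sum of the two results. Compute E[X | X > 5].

52/7

P(X > 5) = 7/12.
Σ over the event: 6·1/6 + 7·1/6 + 8·1/8 + 9·1/12 + 10·1/24 = 13/3.
E[X | X > 5] = (13/3) / (7/12) = 52/7.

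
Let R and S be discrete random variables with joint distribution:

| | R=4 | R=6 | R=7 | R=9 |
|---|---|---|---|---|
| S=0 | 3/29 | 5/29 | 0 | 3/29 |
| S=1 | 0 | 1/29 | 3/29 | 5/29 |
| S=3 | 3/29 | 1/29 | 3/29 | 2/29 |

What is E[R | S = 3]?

19/3

P(S = 3) = 9/29.
Σ R·P over the event = 4·(3/29) + 6·(1/29) + 7·(3/29) + 9·(2/29) = 57/29.
E[R | S = 3] = (57/29) / (9/29) = 19/3.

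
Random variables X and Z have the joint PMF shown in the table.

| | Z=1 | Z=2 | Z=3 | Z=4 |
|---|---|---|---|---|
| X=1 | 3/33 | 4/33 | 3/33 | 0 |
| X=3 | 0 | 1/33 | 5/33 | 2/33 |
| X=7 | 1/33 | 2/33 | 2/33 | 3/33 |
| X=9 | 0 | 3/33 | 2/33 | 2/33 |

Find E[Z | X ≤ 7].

34/13

P(X ≤ 7) = 26/33.
Summing Z·P(X=x,Z=y) over the conditioning event gives 68/33.
E[Z | X ≤ 7] = (68/33) / (26/33) = 34/13.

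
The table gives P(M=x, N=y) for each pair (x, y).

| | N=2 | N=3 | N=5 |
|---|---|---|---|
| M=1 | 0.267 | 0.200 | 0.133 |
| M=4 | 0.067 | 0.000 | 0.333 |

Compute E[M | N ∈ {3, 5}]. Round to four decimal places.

P(N ∈ {3, 5}) = 0.666.
Σ M·P over the event = 1·(0.200) + 1·(0.133) + 4·(0.333) = 1.665.
E[M | N ∈ {3, 5}] = (1.665) / (0.666) = 2.5000.

2.5000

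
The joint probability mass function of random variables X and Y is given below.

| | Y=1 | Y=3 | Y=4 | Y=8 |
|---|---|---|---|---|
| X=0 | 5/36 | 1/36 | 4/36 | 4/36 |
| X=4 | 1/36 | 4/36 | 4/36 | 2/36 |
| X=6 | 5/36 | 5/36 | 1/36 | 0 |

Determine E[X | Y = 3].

23/5

P(Y = 3) = 5/18.
Σ X·P over the event = 0·(1/36) + 4·(4/36) + 6·(5/36) = 23/18.
E[X | Y = 3] = (23/18) / (5/18) = 23/5.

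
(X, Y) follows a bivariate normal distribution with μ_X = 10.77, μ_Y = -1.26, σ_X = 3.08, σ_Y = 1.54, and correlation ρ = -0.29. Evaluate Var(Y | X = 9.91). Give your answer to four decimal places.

For a bivariate normal, Var(Y | X=x) = σ_Y²(1 − ρ²).
Var(Y | X=9.91) = (1.54)²·(1 − (-0.29)²) = 2.3716·0.9159 = 2.1721.

2.1721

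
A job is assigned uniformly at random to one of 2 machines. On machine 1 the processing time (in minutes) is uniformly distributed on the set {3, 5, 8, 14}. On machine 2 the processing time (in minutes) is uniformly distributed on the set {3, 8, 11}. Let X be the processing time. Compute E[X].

89/12

E[X | machine 1] = (3+5+8+14)/4 = 15/2.
E[X | machine 2] = (3+8+11)/3 = 22/3.
By the law of total expectation,
E[X] = (1/2)·(15/2) + (1/2)·(22/3) = 89/12.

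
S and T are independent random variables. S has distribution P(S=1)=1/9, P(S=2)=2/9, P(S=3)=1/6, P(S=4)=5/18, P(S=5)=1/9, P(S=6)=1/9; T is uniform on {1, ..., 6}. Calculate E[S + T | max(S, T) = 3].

P(max(S, T) = 3) = 5/36.
Summing (S+T)·P(x,y) over outcomes with max(S, T) = 3 gives 73/108.
E[S + T | max(S, T) = 3] = (73/108) / (5/36) = 73/15.

73/15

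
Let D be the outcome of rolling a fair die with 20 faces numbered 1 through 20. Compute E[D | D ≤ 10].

11/2

Given D ≤ 10, D is equally likely to be any of {1, 2, 3, 4, 5, 6, 7, 8, 9, 10}.
E[D | D ≤ 10] = (1 + 2 + 3 + 4 + 5 + 6 + 7 + 8 + 9 + 10) / 10 = 11/2.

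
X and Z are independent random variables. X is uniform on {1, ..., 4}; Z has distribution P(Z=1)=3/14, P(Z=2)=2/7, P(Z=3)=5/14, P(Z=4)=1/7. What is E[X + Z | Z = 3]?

11/2

P(Z = 3) = 5/14.
Summing (X+Z)·P(x,y) over outcomes with Z = 3 gives 55/28.
E[X + Z | Z = 3] = (55/28) / (5/14) = 11/2.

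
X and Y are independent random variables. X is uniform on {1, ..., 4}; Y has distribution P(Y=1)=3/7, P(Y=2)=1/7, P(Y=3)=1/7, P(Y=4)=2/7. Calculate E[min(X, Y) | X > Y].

P(X > Y) = 3/7.
Summing min(X,Y)·P(x,y) over outcomes with X > Y gives 4/7.
E[min(X, Y) | X > Y] = (4/7) / (3/7) = 4/3.

4/3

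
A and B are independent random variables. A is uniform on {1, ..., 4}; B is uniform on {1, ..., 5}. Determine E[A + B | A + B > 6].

Outcomes with A + B > 6: (2,5), (3,4), (3,5), (4,3), (4,4), (4,5), each with probability 1/20.
E[A + B | A + B > 6] = (7 + 7 + 8 + 7 + 8 + 9) / 6 = 23/3.

23/3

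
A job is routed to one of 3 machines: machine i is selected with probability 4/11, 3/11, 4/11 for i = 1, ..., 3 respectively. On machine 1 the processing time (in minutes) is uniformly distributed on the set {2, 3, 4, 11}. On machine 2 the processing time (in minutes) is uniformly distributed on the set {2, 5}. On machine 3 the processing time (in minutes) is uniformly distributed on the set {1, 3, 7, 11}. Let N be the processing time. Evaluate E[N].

E[N | machine 1] = (2+3+4+11)/4 = 5.
E[N | machine 2] = (2+5)/2 = 7/2.
E[N | machine 3] = (1+3+7+11)/4 = 11/2.
By the law of total expectation,
E[N] = (4/11)·(5) + (3/11)·(7/2) + (4/11)·(11/2) = 105/22.

105/22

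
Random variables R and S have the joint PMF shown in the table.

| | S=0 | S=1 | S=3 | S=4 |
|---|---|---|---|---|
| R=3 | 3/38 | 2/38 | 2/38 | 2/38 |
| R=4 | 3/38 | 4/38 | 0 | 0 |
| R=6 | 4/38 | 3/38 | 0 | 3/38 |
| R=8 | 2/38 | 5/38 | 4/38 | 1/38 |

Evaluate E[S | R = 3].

16/9

P(R = 3) = 9/38.
Summing S·P(R=x,S=y) over the conditioning event gives 8/19.
E[S | R = 3] = (8/19) / (9/38) = 16/9.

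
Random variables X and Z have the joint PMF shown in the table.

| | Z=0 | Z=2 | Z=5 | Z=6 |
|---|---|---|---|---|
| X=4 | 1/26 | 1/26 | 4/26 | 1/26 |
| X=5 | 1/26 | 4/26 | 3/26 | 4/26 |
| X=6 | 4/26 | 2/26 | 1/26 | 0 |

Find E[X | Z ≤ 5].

P(Z ≤ 5) = 21/26.
Summing X·P(X=x,Z=y) over the conditioning event gives 53/13.
E[X | Z ≤ 5] = (53/13) / (21/26) = 106/21.

106/21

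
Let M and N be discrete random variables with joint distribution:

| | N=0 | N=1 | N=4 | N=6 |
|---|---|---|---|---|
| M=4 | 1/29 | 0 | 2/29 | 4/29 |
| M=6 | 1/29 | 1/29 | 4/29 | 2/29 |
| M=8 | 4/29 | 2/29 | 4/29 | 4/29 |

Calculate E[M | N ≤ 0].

7

P(N ≤ 0) = 6/29.
Σ M·P over the event = 4·(1/29) + 6·(1/29) + 8·(4/29) = 42/29.
E[M | N ≤ 0] = (42/29) / (6/29) = 7.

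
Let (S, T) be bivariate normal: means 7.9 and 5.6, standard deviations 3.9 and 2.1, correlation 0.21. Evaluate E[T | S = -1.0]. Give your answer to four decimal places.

E[T | S=x] = μ_T + ρ(σ_T/σ_S)(x − μ_S) for jointly normal variables.
E[T | S=-1.0] = 5.6 + (0.21)·(2.1/3.9)·(-1.0 − (7.9)) = 5.6 + (0.11308)·(-8.9) = 4.5936.

4.5936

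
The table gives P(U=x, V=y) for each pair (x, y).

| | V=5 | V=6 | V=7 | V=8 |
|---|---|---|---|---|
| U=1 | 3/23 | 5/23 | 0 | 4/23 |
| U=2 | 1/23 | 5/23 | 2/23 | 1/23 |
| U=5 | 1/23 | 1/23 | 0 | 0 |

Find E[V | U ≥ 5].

11/2

P(U ≥ 5) = 2/23.
Σ V·P over the event = 5·(1/23) + 6·(1/23) = 11/23.
E[V | U ≥ 5] = (11/23) / (2/23) = 11/2.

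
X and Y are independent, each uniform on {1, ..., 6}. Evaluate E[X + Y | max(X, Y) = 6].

P(max(X, Y) = 6) = 11/36.
Summing (X+Y)·P(x,y) over outcomes with max(X, Y) = 6 gives 17/6.
E[X + Y | max(X, Y) = 6] = (17/6) / (11/36) = 102/11.

102/11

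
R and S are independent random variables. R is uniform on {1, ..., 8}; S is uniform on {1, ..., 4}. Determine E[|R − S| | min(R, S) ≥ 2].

P(min(R, S) ≥ 2) = 21/32.
Summing |R−S|·P(x,y) over outcomes with min(R, S) ≥ 2 gives 25/16.
E[|R − S| | min(R, S) ≥ 2] = (25/16) / (21/32) = 50/21.

50/21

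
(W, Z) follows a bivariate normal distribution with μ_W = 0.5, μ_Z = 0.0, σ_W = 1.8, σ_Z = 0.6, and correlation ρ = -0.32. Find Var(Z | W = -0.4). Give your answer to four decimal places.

Var(Z | W=x) = (1 − ρ²)·σ_Z².
Var(Z | W=-0.4) = (0.6)²·(1 − (-0.32)²) = 0.36·0.8976 = 0.3231.

0.3231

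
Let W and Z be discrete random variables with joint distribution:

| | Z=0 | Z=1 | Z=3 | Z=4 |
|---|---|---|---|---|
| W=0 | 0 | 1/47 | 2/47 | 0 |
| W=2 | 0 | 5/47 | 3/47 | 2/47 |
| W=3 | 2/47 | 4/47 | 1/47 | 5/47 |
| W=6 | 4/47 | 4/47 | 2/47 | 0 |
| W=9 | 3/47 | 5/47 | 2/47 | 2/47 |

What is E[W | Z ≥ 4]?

P(Z ≥ 4) = 9/47.
Σ W·P over the event = 2·(2/47) + 3·(5/47) + 9·(2/47) = 37/47.
E[W | Z ≥ 4] = (37/47) / (9/47) = 37/9.

37/9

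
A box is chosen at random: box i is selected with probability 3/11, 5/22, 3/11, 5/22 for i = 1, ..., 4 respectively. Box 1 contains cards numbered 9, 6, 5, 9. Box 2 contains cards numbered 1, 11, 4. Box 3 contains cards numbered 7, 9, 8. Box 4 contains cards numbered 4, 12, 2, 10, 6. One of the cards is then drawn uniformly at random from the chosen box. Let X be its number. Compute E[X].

83/12

E[X | box 1] = (9+6+5+9)/4 = 29/4.
E[X | box 2] = (1+11+4)/3 = 16/3.
E[X | box 3] = (7+9+8)/3 = 8.
E[X | box 4] = (4+12+2+10+6)/5 = 34/5.
By the law of total expectation,
E[X] = (3/11)·(29/4) + (5/22)·(16/3) + (3/11)·(8) + (5/22)·(34/5) = 83/12.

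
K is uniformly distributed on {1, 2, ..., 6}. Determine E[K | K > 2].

Given K > 2, K is equally likely to be any of {3, 4, 5, 6}.
E[K | K > 2] = (3 + 4 + 5 + 6) / 4 = 9/2.

9/2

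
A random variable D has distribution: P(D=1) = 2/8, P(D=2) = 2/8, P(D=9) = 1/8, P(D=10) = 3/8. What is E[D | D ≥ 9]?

P(D ≥ 9) = 1/2.
Σ over the event: 9·1/8 + 10·3/8 = 39/8.
E[D | D ≥ 9] = (39/8) / (1/2) = 39/4.

39/4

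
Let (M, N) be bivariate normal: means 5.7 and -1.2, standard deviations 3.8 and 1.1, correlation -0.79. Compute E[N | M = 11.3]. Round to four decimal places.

-2.4806

E[N | M=x] = μ_N + ρ(σ_N/σ_M)(x − μ_M) for jointly normal variables.
E[N | M=11.3] = -1.2 + (-0.79)·(1.1/3.8)·(11.3 − (5.7)) = -1.2 + (-0.22868)·(5.6) = -2.4806.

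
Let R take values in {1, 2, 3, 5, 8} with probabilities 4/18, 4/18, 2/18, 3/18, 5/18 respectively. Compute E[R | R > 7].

8

P(R > 7) = 5/18.
Σ over the event: 8·5/18 = 20/9.
E[R | R > 7] = (20/9) / (5/18) = 8.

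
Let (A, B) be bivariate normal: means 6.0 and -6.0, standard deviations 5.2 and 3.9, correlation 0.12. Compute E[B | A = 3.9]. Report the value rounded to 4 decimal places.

The regression of B on A has slope ρ·σ_B/σ_A and passes through (μ_A, μ_B).
E[B | A=3.9] = -6.0 + (0.12)·(3.9/5.2)·(3.9 − (6.0)) = -6.0 + (0.09)·(-2.1) = -6.1890.

-6.1890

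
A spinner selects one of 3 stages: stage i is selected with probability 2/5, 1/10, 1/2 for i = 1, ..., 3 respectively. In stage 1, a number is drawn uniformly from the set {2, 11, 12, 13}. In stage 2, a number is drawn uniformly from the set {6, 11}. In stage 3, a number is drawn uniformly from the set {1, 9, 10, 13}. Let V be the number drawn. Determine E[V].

351/40

E[V | stage 1] = (2+11+12+13)/4 = 19/2.
E[V | stage 2] = (6+11)/2 = 17/2.
E[V | stage 3] = (1+9+10+13)/4 = 33/4.
By the law of total expectation,
E[V] = (2/5)·(19/2) + (1/10)·(17/2) + (1/2)·(33/4) = 351/40.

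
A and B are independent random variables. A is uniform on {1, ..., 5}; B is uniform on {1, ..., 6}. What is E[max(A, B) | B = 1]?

Outcomes with B = 1: (1,1), (2,1), (3,1), (4,1), (5,1), each with probability 1/30.
E[max(A, B) | B = 1] = (1 + 2 + 3 + 4 + 5) / 5 = 3.

3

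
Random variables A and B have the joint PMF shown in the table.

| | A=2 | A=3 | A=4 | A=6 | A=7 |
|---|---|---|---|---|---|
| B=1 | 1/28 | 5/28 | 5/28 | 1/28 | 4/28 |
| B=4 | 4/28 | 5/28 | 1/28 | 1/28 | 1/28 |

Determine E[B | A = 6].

P(A = 6) = 1/14.
Summing B·P(A=x,B=y) over the conditioning event gives 5/28.
E[B | A = 6] = (5/28) / (1/14) = 5/2.

5/2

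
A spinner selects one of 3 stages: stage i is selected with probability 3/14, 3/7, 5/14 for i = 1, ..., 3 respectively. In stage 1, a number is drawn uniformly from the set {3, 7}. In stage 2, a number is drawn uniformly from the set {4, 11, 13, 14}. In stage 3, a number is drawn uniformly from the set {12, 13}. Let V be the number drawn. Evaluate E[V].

E[V | stage 1] = (3+7)/2 = 5.
E[V | stage 2] = (4+11+13+14)/4 = 21/2.
E[V | stage 3] = (12+13)/2 = 25/2.
By the law of total expectation,
E[V] = (3/14)·(5) + (3/7)·(21/2) + (5/14)·(25/2) = 281/28.

281/28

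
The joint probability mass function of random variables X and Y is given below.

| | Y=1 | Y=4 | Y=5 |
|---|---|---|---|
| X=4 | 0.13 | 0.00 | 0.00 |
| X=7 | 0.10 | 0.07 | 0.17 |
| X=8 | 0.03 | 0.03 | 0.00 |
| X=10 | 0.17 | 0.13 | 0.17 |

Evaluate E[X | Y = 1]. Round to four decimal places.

P(Y = 1) = 0.43.
Σ X·P over the event = 4·(0.13) + 7·(0.10) + 8·(0.03) + 10·(0.17) = 3.16.
E[X | Y = 1] = (3.16) / (0.43) = 7.3488.

7.3488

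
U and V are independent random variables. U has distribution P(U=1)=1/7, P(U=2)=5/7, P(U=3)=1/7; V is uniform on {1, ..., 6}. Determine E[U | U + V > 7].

16/7

P(U + V > 7) = 1/6.
Summing U·P(x,y) over outcomes with U + V > 7 gives 8/21.
E[U | U + V > 7] = (8/21) / (1/6) = 16/7.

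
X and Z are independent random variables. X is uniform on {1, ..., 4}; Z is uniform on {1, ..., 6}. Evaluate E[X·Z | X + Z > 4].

65/6

P(X + Z > 4) = 3/4.
Summing XZ·P(x,y) over outcomes with X + Z > 4 gives 65/8.
E[X·Z | X + Z > 4] = (65/8) / (3/4) = 65/6.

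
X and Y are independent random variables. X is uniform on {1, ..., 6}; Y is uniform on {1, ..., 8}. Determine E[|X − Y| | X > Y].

P(X > Y) = 5/16.
Summing |X−Y|·P(x,y) over outcomes with X > Y gives 35/48.
E[|X − Y| | X > Y] = (35/48) / (5/16) = 7/3.

7/3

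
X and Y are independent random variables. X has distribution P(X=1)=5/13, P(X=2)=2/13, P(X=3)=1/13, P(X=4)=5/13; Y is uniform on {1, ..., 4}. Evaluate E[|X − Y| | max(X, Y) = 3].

3/2

P(max(X, Y) = 3) = 5/26.
Summing |X−Y|·P(x,y) over outcomes with max(X, Y) = 3 gives 15/52.
E[|X − Y| | max(X, Y) = 3] = (15/52) / (5/26) = 3/2.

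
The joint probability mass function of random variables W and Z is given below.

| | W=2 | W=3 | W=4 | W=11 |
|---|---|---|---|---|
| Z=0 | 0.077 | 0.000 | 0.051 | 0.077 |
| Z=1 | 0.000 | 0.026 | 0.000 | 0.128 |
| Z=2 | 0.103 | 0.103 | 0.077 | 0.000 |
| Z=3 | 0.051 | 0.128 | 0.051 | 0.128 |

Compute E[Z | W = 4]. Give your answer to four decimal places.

P(W = 4) = 0.179.
Σ Z·P over the event = 0·(0.051) + 2·(0.077) + 3·(0.051) = 0.307.
E[Z | W = 4] = (0.307) / (0.179) = 1.7151.

1.7151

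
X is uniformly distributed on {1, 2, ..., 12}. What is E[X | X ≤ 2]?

Given X ≤ 2, X is equally likely to be any of {1, 2}.
E[X | X ≤ 2] = (1 + 2) / 2 = 3/2.

3/2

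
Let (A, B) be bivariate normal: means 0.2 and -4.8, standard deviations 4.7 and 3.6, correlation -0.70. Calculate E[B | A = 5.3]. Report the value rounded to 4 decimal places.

-7.5345

E[B | A=x] = μ_B + ρ(σ_B/σ_A)(x − μ_A) for jointly normal variables.
E[B | A=5.3] = -4.8 + (-0.70)·(3.6/4.7)·(5.3 − (0.2)) = -4.8 + (-0.53617)·(5.1) = -7.5345.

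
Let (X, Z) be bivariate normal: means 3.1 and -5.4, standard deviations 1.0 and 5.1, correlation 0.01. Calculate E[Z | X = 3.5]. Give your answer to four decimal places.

-5.3796

For a bivariate normal, E[Z | X=x] = μ_Z + ρ·(σ_Z/σ_X)·(x − μ_X).
E[Z | X=3.5] = -5.4 + (0.01)·(5.1/1.0)·(3.5 − (3.1)) = -5.4 + (0.051)·(0.4) = -5.3796.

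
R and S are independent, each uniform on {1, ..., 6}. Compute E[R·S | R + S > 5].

P(R + S > 5) = 13/18.
Summing RS·P(x,y) over outcomes with R + S > 5 gives 203/18.
E[R·S | R + S > 5] = (203/18) / (13/18) = 203/13.

203/13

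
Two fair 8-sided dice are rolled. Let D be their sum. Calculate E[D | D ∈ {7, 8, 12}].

79/9

P(D ∈ {7, 8, 12}) = 9/32.
Σ over the event: 7·3/32 + 8·7/64 + 12·5/64 = 79/32.
E[D | D ∈ {7, 8, 12}] = (79/32) / (9/32) = 79/9.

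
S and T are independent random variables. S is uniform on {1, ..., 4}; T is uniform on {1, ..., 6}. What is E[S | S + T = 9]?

P(S + T = 9) = 1/12.
Summing S·P(x,y) over outcomes with S + T = 9 gives 7/24.
E[S | S + T = 9] = (7/24) / (1/12) = 7/2.

7/2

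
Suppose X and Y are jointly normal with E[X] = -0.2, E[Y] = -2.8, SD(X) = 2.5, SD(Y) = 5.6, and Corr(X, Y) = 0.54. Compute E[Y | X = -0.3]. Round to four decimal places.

-2.9210

For a bivariate normal, E[Y | X=x] = μ_Y + ρ·(σ_Y/σ_X)·(x − μ_X).
E[Y | X=-0.3] = -2.8 + (0.54)·(5.6/2.5)·(-0.3 − (-0.2)) = -2.8 + (1.2096)·(-0.1) = -2.9210.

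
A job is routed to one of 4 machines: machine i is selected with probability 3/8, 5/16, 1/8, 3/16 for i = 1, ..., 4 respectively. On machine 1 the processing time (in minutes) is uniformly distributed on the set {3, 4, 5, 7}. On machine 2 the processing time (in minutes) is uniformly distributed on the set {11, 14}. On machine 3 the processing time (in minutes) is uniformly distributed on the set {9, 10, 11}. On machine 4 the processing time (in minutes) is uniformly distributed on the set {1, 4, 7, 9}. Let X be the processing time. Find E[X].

E[X | machine 1] = (3+4+5+7)/4 = 19/4.
E[X | machine 2] = (11+14)/2 = 25/2.
E[X | machine 3] = (9+10+11)/3 = 10.
E[X | machine 4] = (1+4+7+9)/4 = 21/4.
By the law of total expectation,
E[X] = (3/8)·(19/4) + (5/16)·(25/2) + (1/8)·(10) + (3/16)·(21/4) = 507/64.

507/64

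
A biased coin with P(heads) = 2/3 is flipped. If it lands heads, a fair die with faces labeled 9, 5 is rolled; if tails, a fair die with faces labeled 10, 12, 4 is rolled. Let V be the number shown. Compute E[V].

E[V | heads] = (9+5)/2 = 7.
E[V | tails] = (10+12+4)/3 = 26/3.
By the law of total expectation,
E[V] = (2/3)·(7) + (1/3)·(26/3) = 68/9.

68/9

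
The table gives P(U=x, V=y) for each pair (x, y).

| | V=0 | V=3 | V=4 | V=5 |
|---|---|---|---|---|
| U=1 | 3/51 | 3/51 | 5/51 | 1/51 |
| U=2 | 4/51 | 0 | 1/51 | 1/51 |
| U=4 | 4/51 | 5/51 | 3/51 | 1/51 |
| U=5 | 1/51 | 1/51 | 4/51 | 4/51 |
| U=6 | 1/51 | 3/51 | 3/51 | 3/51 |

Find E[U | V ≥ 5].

9/2

P(V ≥ 5) = 10/51.
Σ U·P over the event = 1·(1/51) + 2·(1/51) + 4·(1/51) + 5·(4/51) + 6·(3/51) = 15/17.
E[U | V ≥ 5] = (15/17) / (10/51) = 9/2.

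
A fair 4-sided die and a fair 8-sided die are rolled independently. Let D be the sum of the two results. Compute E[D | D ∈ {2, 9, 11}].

60/7

P(D ∈ {2, 9, 11}) = 7/32.
Σ over the event: 2·1/32 + 9·1/8 + 11·1/16 = 15/8.
E[D | D ∈ {2, 9, 11}] = (15/8) / (7/32) = 60/7.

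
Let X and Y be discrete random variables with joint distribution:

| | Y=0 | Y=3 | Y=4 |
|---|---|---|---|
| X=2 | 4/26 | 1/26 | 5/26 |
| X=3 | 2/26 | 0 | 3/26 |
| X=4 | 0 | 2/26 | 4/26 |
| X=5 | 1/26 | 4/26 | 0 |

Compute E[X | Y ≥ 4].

35/12

P(Y ≥ 4) = 6/13.
Σ X·P over the event = 2·(5/26) + 3·(3/26) + 4·(4/26) = 35/26.
E[X | Y ≥ 4] = (35/26) / (6/13) = 35/12.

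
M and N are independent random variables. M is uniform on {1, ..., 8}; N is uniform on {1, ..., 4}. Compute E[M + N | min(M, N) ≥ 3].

P(min(M, N) ≥ 3) = 3/8.
Summing (M+N)·P(x,y) over outcomes with min(M, N) ≥ 3 gives 27/8.
E[M + N | min(M, N) ≥ 3] = (27/8) / (3/8) = 9.

9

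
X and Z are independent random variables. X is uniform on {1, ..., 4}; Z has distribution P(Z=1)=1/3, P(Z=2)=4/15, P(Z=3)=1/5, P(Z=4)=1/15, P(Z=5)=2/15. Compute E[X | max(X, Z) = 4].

29/8

P(max(X, Z) = 4) = 4/15.
Summing X·P(x,y) over outcomes with max(X, Z) = 4 gives 29/30.
E[X | max(X, Z) = 4] = (29/30) / (4/15) = 29/8.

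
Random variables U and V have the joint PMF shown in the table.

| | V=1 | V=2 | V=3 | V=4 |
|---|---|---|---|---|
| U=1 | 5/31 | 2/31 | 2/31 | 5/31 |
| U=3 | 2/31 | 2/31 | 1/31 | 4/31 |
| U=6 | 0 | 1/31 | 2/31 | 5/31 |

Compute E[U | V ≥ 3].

64/19

P(V ≥ 3) = 19/31.
Summing U·P(U=x,V=y) over the conditioning event gives 64/31.
E[U | V ≥ 3] = (64/31) / (19/31) = 64/19.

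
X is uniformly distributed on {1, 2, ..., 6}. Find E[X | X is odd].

Given X is odd, X is equally likely to be any of {1, 3, 5}.
E[X | X is odd] = (1 + 3 + 5) / 3 = 3.

3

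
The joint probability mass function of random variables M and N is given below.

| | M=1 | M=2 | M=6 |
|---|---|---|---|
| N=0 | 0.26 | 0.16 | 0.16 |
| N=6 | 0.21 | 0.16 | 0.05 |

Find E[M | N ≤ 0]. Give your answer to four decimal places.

2.6552

P(N ≤ 0) = 0.58.
Σ M·P over the event = 1·(0.26) + 2·(0.16) + 6·(0.16) = 1.54.
E[M | N ≤ 0] = (1.54) / (0.58) = 2.6552.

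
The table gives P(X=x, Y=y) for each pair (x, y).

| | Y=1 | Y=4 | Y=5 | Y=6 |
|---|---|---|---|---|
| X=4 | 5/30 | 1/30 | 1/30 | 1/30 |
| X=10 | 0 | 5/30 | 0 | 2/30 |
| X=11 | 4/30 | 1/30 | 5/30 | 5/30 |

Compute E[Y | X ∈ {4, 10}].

52/15

P(X ∈ {4, 10}) = 1/2.
Σ Y·P over the event = 1·(5/30) + 4·(1/30) + 5·(1/30) + 6·(1/30) + 4·(5/30) + 6·(2/30) = 26/15.
E[Y | X ∈ {4, 10}] = (26/15) / (1/2) = 52/15.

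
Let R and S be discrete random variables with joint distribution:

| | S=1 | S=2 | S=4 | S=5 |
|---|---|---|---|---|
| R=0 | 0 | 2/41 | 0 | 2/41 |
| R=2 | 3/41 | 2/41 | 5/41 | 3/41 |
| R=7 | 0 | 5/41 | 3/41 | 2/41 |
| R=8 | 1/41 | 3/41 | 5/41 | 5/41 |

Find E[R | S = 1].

7/2

P(S = 1) = 4/41.
Σ R·P over the event = 2·(3/41) + 8·(1/41) = 14/41.
E[R | S = 1] = (14/41) / (4/41) = 7/2.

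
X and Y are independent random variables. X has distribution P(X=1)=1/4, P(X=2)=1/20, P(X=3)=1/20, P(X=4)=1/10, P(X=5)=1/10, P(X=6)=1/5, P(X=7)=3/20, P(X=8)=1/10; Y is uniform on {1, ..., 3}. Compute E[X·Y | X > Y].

485/42

P(X > Y) = 7/10.
Summing XY·P(x,y) over outcomes with X > Y gives 97/12.
E[X·Y | X > Y] = (97/12) / (7/10) = 485/42.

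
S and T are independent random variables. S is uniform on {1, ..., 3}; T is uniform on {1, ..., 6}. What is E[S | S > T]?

8/3

Outcomes with S > T: (2,1), (3,1), (3,2), each with probability 1/18.
E[S | S > T] = (2 + 3 + 3) / 3 = 8/3.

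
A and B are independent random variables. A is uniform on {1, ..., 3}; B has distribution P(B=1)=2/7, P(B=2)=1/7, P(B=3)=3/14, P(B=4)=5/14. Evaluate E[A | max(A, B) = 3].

12/5

P(max(A, B) = 3) = 5/14.
Summing A·P(x,y) over outcomes with max(A, B) = 3 gives 6/7.
E[A | max(A, B) = 3] = (6/7) / (5/14) = 12/5.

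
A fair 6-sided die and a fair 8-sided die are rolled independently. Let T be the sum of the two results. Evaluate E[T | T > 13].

14

P(T > 13) = 1/48.
Σ over the event: 14·1/48 = 7/24.
E[T | T > 13] = (7/24) / (1/48) = 14.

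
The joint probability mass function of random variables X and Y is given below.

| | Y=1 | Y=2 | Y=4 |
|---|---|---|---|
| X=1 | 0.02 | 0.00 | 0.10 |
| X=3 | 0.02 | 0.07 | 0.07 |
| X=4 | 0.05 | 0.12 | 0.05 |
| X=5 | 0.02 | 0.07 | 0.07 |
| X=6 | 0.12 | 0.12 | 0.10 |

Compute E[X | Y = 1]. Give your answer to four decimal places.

4.7826

P(Y = 1) = 0.23.
Summing X·P(X=x,Y=y) over the conditioning event gives 1.10.
E[X | Y = 1] = (1.10) / (0.23) = 4.7826.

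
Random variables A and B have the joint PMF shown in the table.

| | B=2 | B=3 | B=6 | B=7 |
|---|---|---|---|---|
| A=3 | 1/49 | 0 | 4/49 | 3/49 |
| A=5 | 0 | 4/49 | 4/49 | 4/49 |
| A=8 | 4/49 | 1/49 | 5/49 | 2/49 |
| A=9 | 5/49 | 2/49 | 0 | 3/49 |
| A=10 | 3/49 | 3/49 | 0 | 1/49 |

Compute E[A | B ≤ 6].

43/6

P(B ≤ 6) = 36/49.
Summing A·P(A=x,B=y) over the conditioning event gives 258/49.
E[A | B ≤ 6] = (258/49) / (36/49) = 43/6.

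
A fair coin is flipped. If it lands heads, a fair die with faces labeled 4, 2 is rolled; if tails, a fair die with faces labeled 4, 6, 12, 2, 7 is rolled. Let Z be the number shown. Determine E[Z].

E[Z | heads] = (4+2)/2 = 3.
E[Z | tails] = (4+6+12+2+7)/5 = 31/5.
E[Z] = (1/2)·(3) + (1/2)·(31/5) = 23/5.

23/5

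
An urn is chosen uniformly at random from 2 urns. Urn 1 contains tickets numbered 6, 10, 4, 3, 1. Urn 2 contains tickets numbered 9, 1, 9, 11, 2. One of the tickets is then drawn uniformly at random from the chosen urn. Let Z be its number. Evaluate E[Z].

28/5

E[Z | urn 1] = (6+10+4+3+1)/5 = 24/5.
E[Z | urn 2] = (9+1+9+11+2)/5 = 32/5.
By the law of total expectation,
E[Z] = (1/2)·(24/5) + (1/2)·(32/5) = 28/5.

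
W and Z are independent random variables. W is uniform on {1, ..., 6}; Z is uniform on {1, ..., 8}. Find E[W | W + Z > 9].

P(W + Z > 9) = 5/16.
Summing W·P(x,y) over outcomes with W + Z > 9 gives 35/24.
E[W | W + Z > 9] = (35/24) / (5/16) = 14/3.

14/3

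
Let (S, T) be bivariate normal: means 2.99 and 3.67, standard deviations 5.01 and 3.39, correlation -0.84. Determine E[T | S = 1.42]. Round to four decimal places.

The regression of T on S has slope ρ·σ_T/σ_S and passes through (μ_S, μ_T).
E[T | S=1.42] = 3.67 + (-0.84)·(3.39/5.01)·(1.42 − (2.99)) = 3.67 + (-0.56838)·(-1.57) = 4.5624.

4.5624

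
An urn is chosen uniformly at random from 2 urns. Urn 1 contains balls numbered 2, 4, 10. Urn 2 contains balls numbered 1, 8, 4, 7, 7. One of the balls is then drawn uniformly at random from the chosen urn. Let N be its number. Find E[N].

161/30

E[N | urn 1] = (2+4+10)/3 = 16/3.
E[N | urn 2] = (1+8+4+7+7)/5 = 27/5.
E[N] = (1/2)·(16/3) + (1/2)·(27/5) = 161/30.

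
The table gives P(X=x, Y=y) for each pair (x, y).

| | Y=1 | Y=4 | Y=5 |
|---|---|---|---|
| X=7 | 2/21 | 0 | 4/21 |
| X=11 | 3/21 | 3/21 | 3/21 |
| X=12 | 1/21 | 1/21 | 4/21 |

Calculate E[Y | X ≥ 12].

25/6

P(X ≥ 12) = 2/7.
Σ Y·P over the event = 1·(1/21) + 4·(1/21) + 5·(4/21) = 25/21.
E[Y | X ≥ 12] = (25/21) / (2/7) = 25/6.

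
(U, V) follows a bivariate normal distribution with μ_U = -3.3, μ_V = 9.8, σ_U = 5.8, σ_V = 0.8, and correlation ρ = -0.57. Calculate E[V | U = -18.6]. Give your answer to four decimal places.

11.0029

E[V | U=x] = μ_V + ρ(σ_V/σ_U)(x − μ_U) for jointly normal variables.
E[V | U=-18.6] = 9.8 + (-0.57)·(0.8/5.8)·(-18.6 − (-3.3)) = 9.8 + (-0.078621)·(-15.3) = 11.0029.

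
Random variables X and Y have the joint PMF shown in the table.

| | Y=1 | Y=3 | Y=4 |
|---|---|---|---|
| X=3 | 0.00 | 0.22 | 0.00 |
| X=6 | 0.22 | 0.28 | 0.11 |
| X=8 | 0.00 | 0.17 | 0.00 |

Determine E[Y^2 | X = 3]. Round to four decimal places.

9.0000

P(X = 3) = 0.22.
Summing Y^2·P(X=x,Y=y) over the conditioning event gives 1.98.
E[Y^2 | X = 3] = (1.98) / (0.22) = 9.0000.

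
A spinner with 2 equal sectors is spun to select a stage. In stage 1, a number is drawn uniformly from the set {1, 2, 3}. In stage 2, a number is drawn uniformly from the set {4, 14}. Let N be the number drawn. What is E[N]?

11/2

E[N | stage 1] = (1+2+3)/3 = 2.
E[N | stage 2] = (4+14)/2 = 9.
By the law of total expectation,
E[N] = (1/2)·(2) + (1/2)·(9) = 11/2.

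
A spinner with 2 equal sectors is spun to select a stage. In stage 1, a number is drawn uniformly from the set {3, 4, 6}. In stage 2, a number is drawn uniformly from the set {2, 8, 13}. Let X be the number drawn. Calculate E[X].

6

E[X | stage 1] = (3+4+6)/3 = 13/3.
E[X | stage 2] = (2+8+13)/3 = 23/3.
By the law of total expectation,
E[X] = (1/2)·(13/3) + (1/2)·(23/3) = 6.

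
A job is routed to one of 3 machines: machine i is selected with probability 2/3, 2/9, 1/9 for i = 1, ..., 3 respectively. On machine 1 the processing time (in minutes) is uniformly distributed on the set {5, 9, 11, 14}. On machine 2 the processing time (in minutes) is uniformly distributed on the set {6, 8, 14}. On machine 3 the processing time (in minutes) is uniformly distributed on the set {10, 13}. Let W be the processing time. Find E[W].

E[W | machine 1] = (5+9+11+14)/4 = 39/4.
E[W | machine 2] = (6+8+14)/3 = 28/3.
E[W | machine 3] = (10+13)/2 = 23/2.
E[W] = (2/3)·(39/4) + (2/9)·(28/3) + (1/9)·(23/2) = 266/27.

266/27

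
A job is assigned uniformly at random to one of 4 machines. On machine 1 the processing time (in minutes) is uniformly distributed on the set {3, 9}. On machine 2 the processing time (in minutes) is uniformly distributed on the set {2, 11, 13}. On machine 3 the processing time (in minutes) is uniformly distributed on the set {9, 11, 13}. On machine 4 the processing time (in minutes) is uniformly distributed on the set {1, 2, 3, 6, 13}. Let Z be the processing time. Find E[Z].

E[Z | machine 1] = (3+9)/2 = 6.
E[Z | machine 2] = (2+11+13)/3 = 26/3.
E[Z | machine 3] = (9+11+13)/3 = 11.
E[Z | machine 4] = (1+2+3+6+13)/5 = 5.
E[Z] = (1/4)·(6) + (1/4)·(26/3) + (1/4)·(11) + (1/4)·(5) = 23/3.

23/3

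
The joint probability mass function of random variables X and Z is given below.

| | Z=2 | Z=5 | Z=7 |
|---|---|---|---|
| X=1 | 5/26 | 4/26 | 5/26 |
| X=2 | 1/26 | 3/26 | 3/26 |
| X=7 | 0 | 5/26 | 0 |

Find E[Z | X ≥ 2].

P(X ≥ 2) = 6/13.
Σ Z·P over the event = 2·(1/26) + 5·(3/26) + 7·(3/26) + 5·(5/26) = 63/26.
E[Z | X ≥ 2] = (63/26) / (6/13) = 21/4.

21/4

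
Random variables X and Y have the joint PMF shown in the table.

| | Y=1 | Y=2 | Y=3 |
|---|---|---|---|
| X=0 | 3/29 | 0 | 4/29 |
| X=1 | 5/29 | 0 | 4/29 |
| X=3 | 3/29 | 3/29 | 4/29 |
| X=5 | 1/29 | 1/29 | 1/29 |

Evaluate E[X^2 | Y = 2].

P(Y = 2) = 4/29.
Summing X^2·P(X=x,Y=y) over the conditioning event gives 52/29.
E[X^2 | Y = 2] = (52/29) / (4/29) = 13.

13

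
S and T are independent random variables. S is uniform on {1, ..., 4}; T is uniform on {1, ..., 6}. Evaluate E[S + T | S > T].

Outcomes with S > T: (2,1), (3,1), (3,2), (4,1), (4,2), (4,3), each with probability 1/24.
E[S + T | S > T] = (3 + 4 + 5 + 5 + 6 + 7) / 6 = 5.

5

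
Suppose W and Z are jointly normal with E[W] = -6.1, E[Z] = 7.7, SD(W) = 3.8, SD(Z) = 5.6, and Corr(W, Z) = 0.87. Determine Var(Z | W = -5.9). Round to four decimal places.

For a bivariate normal, Var(Z | W=x) = σ_Z²(1 − ρ²).
Var(Z | W=-5.9) = (5.6)²·(1 − (0.87)²) = 31.36·0.2431 = 7.6236.

7.6236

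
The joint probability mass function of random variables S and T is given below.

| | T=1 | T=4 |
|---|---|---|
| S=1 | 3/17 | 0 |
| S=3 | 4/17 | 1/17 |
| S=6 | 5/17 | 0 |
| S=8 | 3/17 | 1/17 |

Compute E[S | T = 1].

P(T = 1) = 15/17.
Σ S·P over the event = 1·(3/17) + 3·(4/17) + 6·(5/17) + 8·(3/17) = 69/17.
E[S | T = 1] = (69/17) / (15/17) = 23/5.

23/5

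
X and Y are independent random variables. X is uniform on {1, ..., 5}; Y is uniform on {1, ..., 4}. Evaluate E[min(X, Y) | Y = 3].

12/5

Outcomes with Y = 3: (1,3), (2,3), (3,3), (4,3), (5,3), each with probability 1/20.
E[min(X, Y) | Y = 3] = (1 + 2 + 3 + 3 + 3) / 5 = 12/5.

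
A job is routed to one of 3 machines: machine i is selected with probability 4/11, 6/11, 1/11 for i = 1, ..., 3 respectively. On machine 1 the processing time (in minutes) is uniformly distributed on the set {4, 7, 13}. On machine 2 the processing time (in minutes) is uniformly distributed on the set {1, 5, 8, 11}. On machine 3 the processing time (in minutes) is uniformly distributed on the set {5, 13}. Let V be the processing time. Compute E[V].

E[V | machine 1] = (4+7+13)/3 = 8.
E[V | machine 2] = (1+5+8+11)/4 = 25/4.
E[V | machine 3] = (5+13)/2 = 9.
E[V] = (4/11)·(8) + (6/11)·(25/4) + (1/11)·(9) = 157/22.

157/22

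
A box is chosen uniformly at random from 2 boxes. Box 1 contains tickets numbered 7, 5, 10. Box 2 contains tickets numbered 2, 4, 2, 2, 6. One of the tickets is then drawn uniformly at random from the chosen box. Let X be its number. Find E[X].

79/15

E[X | box 1] = (7+5+10)/3 = 22/3.
E[X | box 2] = (2+4+2+2+6)/5 = 16/5.
E[X] = (1/2)·(22/3) + (1/2)·(16/5) = 79/15.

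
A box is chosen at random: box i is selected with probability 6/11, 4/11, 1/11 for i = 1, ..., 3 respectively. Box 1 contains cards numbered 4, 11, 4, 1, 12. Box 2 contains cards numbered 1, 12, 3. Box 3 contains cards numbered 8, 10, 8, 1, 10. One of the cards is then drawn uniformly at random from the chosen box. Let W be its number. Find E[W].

E[W | box 1] = (4+11+4+1+12)/5 = 32/5.
E[W | box 2] = (1+12+3)/3 = 16/3.
E[W | box 3] = (8+10+8+1+10)/5 = 37/5.
E[W] = (6/11)·(32/5) + (4/11)·(16/3) + (1/11)·(37/5) = 1007/165.

1007/165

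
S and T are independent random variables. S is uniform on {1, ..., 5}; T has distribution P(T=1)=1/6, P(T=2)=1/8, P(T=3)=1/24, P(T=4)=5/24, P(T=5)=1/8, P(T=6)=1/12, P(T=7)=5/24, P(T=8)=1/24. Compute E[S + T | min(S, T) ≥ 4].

P(min(S, T) ≥ 4) = 4/15.
Summing (S+T)·P(x,y) over outcomes with min(S, T) ≥ 4 gives 27/10.
E[S + T | min(S, T) ≥ 4] = (27/10) / (4/15) = 81/8.

81/8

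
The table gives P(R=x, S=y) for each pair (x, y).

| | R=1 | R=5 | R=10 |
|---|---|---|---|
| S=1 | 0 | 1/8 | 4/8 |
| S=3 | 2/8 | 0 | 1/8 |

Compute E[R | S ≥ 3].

4

P(S ≥ 3) = 3/8.
Σ R·P over the event = 1·(2/8) + 10·(1/8) = 3/2.
E[R | S ≥ 3] = (3/2) / (3/8) = 4.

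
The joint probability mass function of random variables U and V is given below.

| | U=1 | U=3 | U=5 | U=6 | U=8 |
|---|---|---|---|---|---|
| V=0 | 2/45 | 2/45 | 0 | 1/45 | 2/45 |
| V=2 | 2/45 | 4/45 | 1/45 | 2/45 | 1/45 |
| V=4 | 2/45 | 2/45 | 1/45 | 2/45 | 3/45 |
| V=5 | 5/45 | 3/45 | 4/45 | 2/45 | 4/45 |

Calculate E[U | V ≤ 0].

30/7

P(V ≤ 0) = 7/45.
Summing U·P(U=x,V=y) over the conditioning event gives 2/3.
E[U | V ≤ 0] = (2/3) / (7/45) = 30/7.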